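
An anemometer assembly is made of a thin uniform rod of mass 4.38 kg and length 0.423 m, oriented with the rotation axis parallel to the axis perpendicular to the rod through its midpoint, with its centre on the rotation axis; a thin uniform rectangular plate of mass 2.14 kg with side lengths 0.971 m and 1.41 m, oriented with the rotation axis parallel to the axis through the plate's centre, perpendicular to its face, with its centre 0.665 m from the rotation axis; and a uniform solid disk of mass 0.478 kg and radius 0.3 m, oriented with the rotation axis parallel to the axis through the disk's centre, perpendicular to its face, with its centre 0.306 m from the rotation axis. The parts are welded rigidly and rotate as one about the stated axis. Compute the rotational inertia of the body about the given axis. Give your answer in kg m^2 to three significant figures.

Thin rod: I_cm = (1/12)ML² = (1/12)(4.38)(0.423)² = 0.065309 kg m^2; axis through the centre, so I = 0.065309 kg m^2.
Rectangular plate: I_cm = (1/12)M(a²+b²) = (1/12)(2.14)[(0.971)² + (1.41)²] = 0.52268 kg m^2; centre at d = 0.665 m, so I = I_cm + Md² gives I = 0.52268 + (2.14)(0.665)² = 1.469 kg m^2.
Solid disk: I_cm = (1/2)MR² = (1/2)(0.478)(0.3)² = 0.02151 kg m^2; centre at d = 0.306 m, so I = I_cm + Md² gives I = 0.02151 + (0.478)(0.306)² = 0.066268 kg m^2.
Total I = 0.065309 + 1.469 + 0.066268 = 1.6006 kg m^2.

1.60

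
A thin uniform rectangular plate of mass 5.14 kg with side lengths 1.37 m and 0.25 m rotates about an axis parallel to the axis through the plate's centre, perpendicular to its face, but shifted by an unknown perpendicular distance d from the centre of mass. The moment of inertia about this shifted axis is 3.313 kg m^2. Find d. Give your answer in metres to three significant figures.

About the centre-of-mass axis, I_cm = (1/12)M(a²+b²) = (1/12)(5.14)[(1.37)² + (0.25)²] = 0.83071 kg m^2.
Parallel axis theorem: I = I_cm + Md², so Md² = 3.313 − 0.83071 = 2.4823 kg m^2.
d = √(2.4823 / 5.14) = 0.69494 m.

0.695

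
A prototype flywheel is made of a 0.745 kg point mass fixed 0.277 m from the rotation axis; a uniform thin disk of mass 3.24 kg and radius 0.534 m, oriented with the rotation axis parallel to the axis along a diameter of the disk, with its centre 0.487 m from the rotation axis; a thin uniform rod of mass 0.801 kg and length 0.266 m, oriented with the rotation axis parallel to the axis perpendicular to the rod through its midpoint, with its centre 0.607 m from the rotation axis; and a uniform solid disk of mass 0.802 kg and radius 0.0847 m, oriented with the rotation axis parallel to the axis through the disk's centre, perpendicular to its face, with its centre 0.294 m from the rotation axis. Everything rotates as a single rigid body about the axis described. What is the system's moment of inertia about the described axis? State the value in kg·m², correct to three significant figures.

Point mass: I_cm = 0; centre at d = 0.277 m, so the parallel axis theorem gives I = 0 + (0.745)(0.277)² = 0.057163 kg·m².
Thin disk: I_cm = (1/4)MR² = (1/4)(3.24)(0.534)² = 0.23098 kg·m²; centre at d = 0.487 m, so the parallel axis theorem gives I = 0.23098 + (3.24)(0.487)² = 0.9994 kg·m².
Thin rod: I_cm = (1/12)ML² = (1/12)(0.801)(0.266)² = 0.004723 kg·m²; centre at d = 0.607 m, so the parallel axis theorem gives I = 0.004723 + (0.801)(0.607)² = 0.29985 kg·m².
Solid disk: I_cm = (1/2)MR² = (1/2)(0.802)(0.0847)² = 0.0028768 kg·m²; centre at d = 0.294 m, so the parallel axis theorem gives I = 0.0028768 + (0.802)(0.294)² = 0.072198 kg·m².
Total I = 0.057163 + 0.9994 + 0.29985 + 0.072198 = 1.4286 kg·m².

1.43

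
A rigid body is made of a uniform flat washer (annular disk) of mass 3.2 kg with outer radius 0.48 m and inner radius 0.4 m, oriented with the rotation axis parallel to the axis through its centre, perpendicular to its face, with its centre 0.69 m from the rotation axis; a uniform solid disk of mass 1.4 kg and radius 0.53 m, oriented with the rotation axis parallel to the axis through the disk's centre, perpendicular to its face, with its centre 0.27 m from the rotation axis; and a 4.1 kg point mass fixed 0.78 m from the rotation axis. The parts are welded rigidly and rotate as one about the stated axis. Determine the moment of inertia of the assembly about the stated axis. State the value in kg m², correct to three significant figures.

Annular disk: I_cm = (1/2)M(R²+r²) = (1/2)(3.2)[(0.48)² + (0.4)²] = 0.62464 kg m²; centre at d = 0.69 m, so I = I_cm + Md² gives I = 0.62464 + (3.2)(0.69)² = 2.1482 kg m².
Solid disk: I_cm = (1/2)MR² = (1/2)(1.4)(0.53)² = 0.19663 kg m²; centre at d = 0.27 m, so I = I_cm + Md² gives I = 0.19663 + (1.4)(0.27)² = 0.29869 kg m².
Point mass: I_cm = 0; centre at d = 0.78 m, so I = I_cm + Md² gives I = 0 + (4.1)(0.78)² = 2.4944 kg m².
Total I = 2.1482 + 0.29869 + 2.4944 = 4.9413 kg m².

4.94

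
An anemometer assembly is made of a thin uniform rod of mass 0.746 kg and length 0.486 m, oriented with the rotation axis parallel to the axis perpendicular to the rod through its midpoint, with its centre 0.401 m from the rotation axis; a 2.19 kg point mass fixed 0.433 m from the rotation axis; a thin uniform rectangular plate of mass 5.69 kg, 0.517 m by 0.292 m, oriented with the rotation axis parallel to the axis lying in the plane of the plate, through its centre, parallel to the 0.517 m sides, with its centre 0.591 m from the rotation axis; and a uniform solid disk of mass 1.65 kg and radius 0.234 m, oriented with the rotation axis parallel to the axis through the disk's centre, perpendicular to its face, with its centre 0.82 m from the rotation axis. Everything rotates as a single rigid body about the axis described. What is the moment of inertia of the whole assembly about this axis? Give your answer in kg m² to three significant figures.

Thin rod: I_cm = (1/12)ML² = (1/12)(0.746)(0.486)² = 0.014684 kg m²; centre at d = 0.401 m, so I = I_cm + Md² gives I = 0.014684 + (0.746)(0.401)² = 0.13464 kg m².
Point mass: I_cm = 0; centre at d = 0.433 m, so I = I_cm + Md² gives I = 0 + (2.19)(0.433)² = 0.4106 kg m².
Rectangular plate: I_cm = (1/12)Mb² = (1/12)(5.69)(0.292)² = 0.040429 kg m²; centre at d = 0.591 m, so I = I_cm + Md² gives I = 0.040429 + (5.69)(0.591)² = 2.0278 kg m².
Solid disk: I_cm = (1/2)MR² = (1/2)(1.65)(0.234)² = 0.045174 kg m²; centre at d = 0.82 m, so I = I_cm + Md² gives I = 0.045174 + (1.65)(0.82)² = 1.1546 kg m².
Total I = 0.13464 + 0.4106 + 2.0278 + 1.1546 = 3.7277 kg m².

3.73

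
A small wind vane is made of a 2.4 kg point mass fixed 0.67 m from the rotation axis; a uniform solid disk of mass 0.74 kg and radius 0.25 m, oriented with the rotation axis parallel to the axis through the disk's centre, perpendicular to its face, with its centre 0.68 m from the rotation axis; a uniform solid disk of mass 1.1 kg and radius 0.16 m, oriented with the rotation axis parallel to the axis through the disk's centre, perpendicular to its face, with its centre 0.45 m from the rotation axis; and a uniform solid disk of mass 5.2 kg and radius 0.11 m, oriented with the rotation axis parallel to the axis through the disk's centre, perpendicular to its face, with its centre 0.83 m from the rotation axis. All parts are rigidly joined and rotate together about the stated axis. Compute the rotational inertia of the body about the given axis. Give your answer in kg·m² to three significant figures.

Point mass: I_cm = 0; centre at d = 0.67 m, so the parallel axis theorem gives I = 0 + (2.4)(0.67)² = 1.0774 kg·m².
Solid disk: I_cm = (1/2)MR² = (1/2)(0.74)(0.25)² = 0.023125 kg·m²; centre at d = 0.68 m, so the parallel axis theorem gives I = 0.023125 + (0.74)(0.68)² = 0.3653 kg·m².
Solid disk: I_cm = (1/2)MR² = (1/2)(1.1)(0.16)² = 0.01408 kg·m²; centre at d = 0.45 m, so the parallel axis theorem gives I = 0.01408 + (1.1)(0.45)² = 0.23683 kg·m².
Solid disk: I_cm = (1/2)MR² = (1/2)(5.2)(0.11)² = 0.03146 kg·m²; centre at d = 0.83 m, so the parallel axis theorem gives I = 0.03146 + (5.2)(0.83)² = 3.6137 kg·m².
Total I = 1.0774 + 0.3653 + 0.23683 + 3.6137 = 5.2932 kg·m².

5.29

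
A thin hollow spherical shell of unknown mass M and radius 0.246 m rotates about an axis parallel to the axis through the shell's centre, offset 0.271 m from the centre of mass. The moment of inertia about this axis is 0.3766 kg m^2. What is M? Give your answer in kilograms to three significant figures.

3.31

I = I_cm + Md² = (2/3)MR² + Md² = M·[0.666667·(0.246)² + (0.271)²] = M·0.11378.
So M = 0.3766 / 0.11378 = 3.3098 kg.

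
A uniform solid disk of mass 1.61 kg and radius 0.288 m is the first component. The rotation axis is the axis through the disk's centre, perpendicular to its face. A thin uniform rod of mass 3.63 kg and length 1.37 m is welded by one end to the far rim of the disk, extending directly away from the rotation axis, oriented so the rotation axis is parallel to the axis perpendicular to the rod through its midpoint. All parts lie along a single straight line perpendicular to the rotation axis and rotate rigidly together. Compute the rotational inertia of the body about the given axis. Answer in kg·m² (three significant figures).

4.07

Solid disk: I_cm = (1/2)MR² = (1/2)(1.61)(0.288)² = 0.06677 kg·m²; axis through the centre, so I = 0.06677 kg·m².
Thin rod: I_cm = (1/12)ML² = (1/12)(3.63)(1.37)² = 0.56776 kg·m²; centre at d = 0.288 + 0.685 = 0.973 m, so the parallel axis theorem gives I = 0.56776 + (3.63)(0.973)² = 4.0044 kg·m².
Total I = 0.06677 + 4.0044 = 4.0712 kg·m².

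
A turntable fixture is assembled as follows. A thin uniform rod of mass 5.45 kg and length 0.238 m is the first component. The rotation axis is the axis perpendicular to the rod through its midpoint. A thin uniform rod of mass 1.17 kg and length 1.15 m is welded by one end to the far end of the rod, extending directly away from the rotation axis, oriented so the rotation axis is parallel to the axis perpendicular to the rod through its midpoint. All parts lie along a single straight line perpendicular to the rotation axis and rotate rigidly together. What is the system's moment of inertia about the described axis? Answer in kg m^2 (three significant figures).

0.718

Thin rod: I_cm = (1/12)ML² = (1/12)(5.45)(0.238)² = 0.025726 kg m^2; axis through the centre, so I = 0.025726 kg m^2.
Thin rod: I_cm = (1/12)ML² = (1/12)(1.17)(1.15)² = 0.12894 kg m^2; centre at d = 0.119 + 0.575 = 0.694 m, so I = I_cm + Md² gives I = 0.12894 + (1.17)(0.694)² = 0.69246 kg m^2.
Total I = 0.025726 + 0.69246 = 0.71818 kg m^2.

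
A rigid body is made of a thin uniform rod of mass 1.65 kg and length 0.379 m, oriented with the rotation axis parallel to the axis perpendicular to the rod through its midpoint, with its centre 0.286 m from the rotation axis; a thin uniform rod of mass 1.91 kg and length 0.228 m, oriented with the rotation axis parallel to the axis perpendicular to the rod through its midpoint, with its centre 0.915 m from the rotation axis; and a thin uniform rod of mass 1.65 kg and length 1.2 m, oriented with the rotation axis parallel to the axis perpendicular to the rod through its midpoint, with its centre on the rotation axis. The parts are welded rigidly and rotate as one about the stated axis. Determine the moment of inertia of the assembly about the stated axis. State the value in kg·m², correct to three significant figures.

1.96

Thin rod: I_cm = (1/12)ML² = (1/12)(1.65)(0.379)² = 0.019751 kg·m²; centre at d = 0.286 m, so the parallel axis theorem gives I = 0.019751 + (1.65)(0.286)² = 0.15471 kg·m².
Thin rod: I_cm = (1/12)ML² = (1/12)(1.91)(0.228)² = 0.0082741 kg·m²; centre at d = 0.915 m, so the parallel axis theorem gives I = 0.0082741 + (1.91)(0.915)² = 1.6074 kg·m².
Thin rod: I_cm = (1/12)ML² = (1/12)(1.65)(1.2)² = 0.198 kg·m²; axis through the centre, so I = 0.198 kg·m².
Total I = 0.15471 + 1.6074 + 0.198 = 1.9601 kg·m².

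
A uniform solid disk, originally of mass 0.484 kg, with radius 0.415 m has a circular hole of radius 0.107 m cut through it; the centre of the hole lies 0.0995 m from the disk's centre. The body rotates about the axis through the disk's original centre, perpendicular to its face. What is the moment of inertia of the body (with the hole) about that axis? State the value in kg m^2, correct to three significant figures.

0.0412

Unpierced body about its centre: I₀ = (1/2)MR² = (1/2)(0.484)(0.415)² = 0.041678 kg m^2.
The removed disk has mass m = M·(r/R)² = (0.484)(0.107/0.415)² = 0.032175 kg (same uniform areal density).
Its moment of inertia about the rotation axis (parallel-axis theorem): I_hole = (1/2)mr² + md² = (1/2)(0.032175)(0.107)² + (0.032175)(0.0995)² = 0.00050272 kg m^2.
Treating the hole as negative mass, I = I₀ − I_hole = 0.041678 − 0.00050272 = 0.041176 kg m^2.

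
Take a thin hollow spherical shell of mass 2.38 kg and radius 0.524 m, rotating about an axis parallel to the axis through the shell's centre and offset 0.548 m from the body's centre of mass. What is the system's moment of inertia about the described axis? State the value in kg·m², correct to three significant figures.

I_cm = (2/3)MR² = (2/3)(2.38)(0.524)² = 0.43566 kg·m²; centre at d = 0.548 m, so the parallel axis theorem gives I = 0.43566 + (2.38)(0.548)² = 1.1504 kg·m².

1.15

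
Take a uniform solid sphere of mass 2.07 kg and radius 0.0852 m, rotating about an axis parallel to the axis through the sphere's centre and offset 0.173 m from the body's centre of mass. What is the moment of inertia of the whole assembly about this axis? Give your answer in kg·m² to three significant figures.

0.0680

I_cm = (2/5)MR² = (2/5)(2.07)(0.0852)² = 0.0060105 kg·m²; centre at d = 0.173 m, so I = I_cm + Md² gives I = 0.0060105 + (2.07)(0.173)² = 0.067964 kg·m².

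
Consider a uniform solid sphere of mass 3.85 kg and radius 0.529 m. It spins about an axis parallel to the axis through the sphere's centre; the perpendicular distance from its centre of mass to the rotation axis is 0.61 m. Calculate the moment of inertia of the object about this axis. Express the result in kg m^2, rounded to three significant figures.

1.86

I_cm = (2/5)MR² = (2/5)(3.85)(0.529)² = 0.43096 kg m^2; centre at d = 0.61 m, so I = I_cm + Md² gives I = 0.43096 + (3.85)(0.61)² = 1.8635 kg m^2.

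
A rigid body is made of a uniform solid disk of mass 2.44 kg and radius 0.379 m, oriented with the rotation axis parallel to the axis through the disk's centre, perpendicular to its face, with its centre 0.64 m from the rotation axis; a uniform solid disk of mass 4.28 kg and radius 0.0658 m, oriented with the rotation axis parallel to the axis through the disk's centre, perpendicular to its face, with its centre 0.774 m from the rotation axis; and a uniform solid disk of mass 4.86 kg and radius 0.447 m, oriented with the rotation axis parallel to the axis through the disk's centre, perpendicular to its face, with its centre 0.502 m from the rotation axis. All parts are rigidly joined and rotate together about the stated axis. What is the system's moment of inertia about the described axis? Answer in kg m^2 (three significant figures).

5.46

Solid disk: I_cm = (1/2)MR² = (1/2)(2.44)(0.379)² = 0.17524 kg m^2; centre at d = 0.64 m, so I = I_cm + Md² gives I = 0.17524 + (2.44)(0.64)² = 1.1747 kg m^2.
Solid disk: I_cm = (1/2)MR² = (1/2)(4.28)(0.0658)² = 0.0092654 kg m^2; centre at d = 0.774 m, so I = I_cm + Md² gives I = 0.0092654 + (4.28)(0.774)² = 2.5733 kg m^2.
Solid disk: I_cm = (1/2)MR² = (1/2)(4.86)(0.447)² = 0.48554 kg m^2; centre at d = 0.502 m, so I = I_cm + Md² gives I = 0.48554 + (4.86)(0.502)² = 1.7103 kg m^2.
Total I = 1.1747 + 2.5733 + 1.7103 = 5.4583 kg m^2.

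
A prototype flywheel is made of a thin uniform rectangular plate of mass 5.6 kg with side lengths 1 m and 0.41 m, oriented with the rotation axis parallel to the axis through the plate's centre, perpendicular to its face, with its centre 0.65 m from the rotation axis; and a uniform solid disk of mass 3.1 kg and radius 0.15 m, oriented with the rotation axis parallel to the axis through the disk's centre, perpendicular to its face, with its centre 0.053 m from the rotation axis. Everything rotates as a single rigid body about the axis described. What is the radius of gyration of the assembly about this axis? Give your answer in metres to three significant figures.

Rectangular plate: I_cm = (1/12)M(a²+b²) = (1/12)(5.6)[(1)² + (0.41)²] = 0.54511 kg·m²; centre at d = 0.65 m, so I = I_cm + Md² gives I = 0.54511 + (5.6)(0.65)² = 2.9111 kg·m².
Solid disk: I_cm = (1/2)MR² = (1/2)(3.1)(0.15)² = 0.034875 kg·m²; centre at d = 0.053 m, so I = I_cm + Md² gives I = 0.034875 + (3.1)(0.053)² = 0.043583 kg·m².
Total I = 2.9547 kg·m²; total mass M = 8.7 kg.
k = √(I/M) = √(2.9547/8.7) = 0.58277 m.

0.583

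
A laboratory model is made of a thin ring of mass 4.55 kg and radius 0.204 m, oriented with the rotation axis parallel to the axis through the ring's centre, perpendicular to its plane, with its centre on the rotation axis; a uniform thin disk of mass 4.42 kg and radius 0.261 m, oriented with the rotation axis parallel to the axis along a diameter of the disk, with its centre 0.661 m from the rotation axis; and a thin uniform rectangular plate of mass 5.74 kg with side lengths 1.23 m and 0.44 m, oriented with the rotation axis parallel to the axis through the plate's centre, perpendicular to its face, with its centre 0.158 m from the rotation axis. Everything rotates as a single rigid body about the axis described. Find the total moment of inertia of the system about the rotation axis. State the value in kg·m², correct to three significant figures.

Thin ring: I_cm = MR² = (4.55)(0.204)² = 0.18935 kg·m²; axis through the centre, so I = 0.18935 kg·m².
Thin disk: I_cm = (1/4)MR² = (1/4)(4.42)(0.261)² = 0.075274 kg·m²; centre at d = 0.661 m, so I = I_cm + Md² gives I = 0.075274 + (4.42)(0.661)² = 2.0065 kg·m².
Rectangular plate: I_cm = (1/12)M(a²+b²) = (1/12)(5.74)[(1.23)² + (0.44)²] = 0.81628 kg·m²; centre at d = 0.158 m, so I = I_cm + Md² gives I = 0.81628 + (5.74)(0.158)² = 0.95957 kg·m².
Total I = 0.18935 + 2.0065 + 0.95957 = 3.1554 kg·m².

3.16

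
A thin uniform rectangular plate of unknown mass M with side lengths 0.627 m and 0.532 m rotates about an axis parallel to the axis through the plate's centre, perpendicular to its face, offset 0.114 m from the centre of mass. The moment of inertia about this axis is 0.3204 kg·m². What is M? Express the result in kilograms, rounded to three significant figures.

4.62

I = I_cm + Md² = (1/12)M(a²+b²) + Md² = M·[0.0833333·[(0.627)² + (0.532)²] + (0.114)²] = M·0.069342.
So M = 0.3204 / 0.069342 = 4.6206 kg.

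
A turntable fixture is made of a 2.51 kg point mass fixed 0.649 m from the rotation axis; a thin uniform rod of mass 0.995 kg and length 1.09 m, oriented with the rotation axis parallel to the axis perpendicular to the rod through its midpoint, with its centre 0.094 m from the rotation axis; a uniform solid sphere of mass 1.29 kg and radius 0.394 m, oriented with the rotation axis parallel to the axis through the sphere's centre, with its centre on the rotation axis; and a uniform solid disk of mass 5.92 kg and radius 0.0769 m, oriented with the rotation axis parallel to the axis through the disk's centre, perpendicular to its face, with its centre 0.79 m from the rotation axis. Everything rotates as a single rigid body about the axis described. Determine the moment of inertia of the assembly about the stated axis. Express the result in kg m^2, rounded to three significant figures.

4.96

Point mass: I_cm = 0; centre at d = 0.649 m, so I = I_cm + Md² gives I = 0 + (2.51)(0.649)² = 1.0572 kg m^2.
Thin rod: I_cm = (1/12)ML² = (1/12)(0.995)(1.09)² = 0.098513 kg m^2; centre at d = 0.094 m, so I = I_cm + Md² gives I = 0.098513 + (0.995)(0.094)² = 0.10731 kg m^2.
Solid sphere: I_cm = (2/5)MR² = (2/5)(1.29)(0.394)² = 0.080102 kg m^2; axis through the centre, so I = 0.080102 kg m^2.
Solid disk: I_cm = (1/2)MR² = (1/2)(5.92)(0.0769)² = 0.017504 kg m^2; centre at d = 0.79 m, so I = I_cm + Md² gives I = 0.017504 + (5.92)(0.79)² = 3.7122 kg m^2.
Total I = 1.0572 + 0.10731 + 0.080102 + 3.7122 = 4.9568 kg m^2.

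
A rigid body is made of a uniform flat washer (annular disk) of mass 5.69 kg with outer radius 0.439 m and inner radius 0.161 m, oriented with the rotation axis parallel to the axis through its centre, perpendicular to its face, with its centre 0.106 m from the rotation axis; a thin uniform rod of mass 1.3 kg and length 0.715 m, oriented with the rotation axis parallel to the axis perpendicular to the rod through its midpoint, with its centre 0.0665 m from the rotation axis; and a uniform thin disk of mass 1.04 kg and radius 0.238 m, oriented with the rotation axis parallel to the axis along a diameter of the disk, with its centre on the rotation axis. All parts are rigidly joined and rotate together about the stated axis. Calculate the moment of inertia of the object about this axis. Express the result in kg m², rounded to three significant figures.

0.762

Annular disk: I_cm = (1/2)M(R²+r²) = (1/2)(5.69)[(0.439)² + (0.161)²] = 0.62204 kg m²; centre at d = 0.106 m, so I = I_cm + Md² gives I = 0.62204 + (5.69)(0.106)² = 0.68597 kg m².
Thin rod: I_cm = (1/12)ML² = (1/12)(1.3)(0.715)² = 0.055383 kg m²; centre at d = 0.0665 m, so I = I_cm + Md² gives I = 0.055383 + (1.3)(0.0665)² = 0.061132 kg m².
Thin disk: I_cm = (1/4)MR² = (1/4)(1.04)(0.238)² = 0.014727 kg m²; axis through the centre, so I = 0.014727 kg m².
Total I = 0.68597 + 0.061132 + 0.014727 = 0.76183 kg m².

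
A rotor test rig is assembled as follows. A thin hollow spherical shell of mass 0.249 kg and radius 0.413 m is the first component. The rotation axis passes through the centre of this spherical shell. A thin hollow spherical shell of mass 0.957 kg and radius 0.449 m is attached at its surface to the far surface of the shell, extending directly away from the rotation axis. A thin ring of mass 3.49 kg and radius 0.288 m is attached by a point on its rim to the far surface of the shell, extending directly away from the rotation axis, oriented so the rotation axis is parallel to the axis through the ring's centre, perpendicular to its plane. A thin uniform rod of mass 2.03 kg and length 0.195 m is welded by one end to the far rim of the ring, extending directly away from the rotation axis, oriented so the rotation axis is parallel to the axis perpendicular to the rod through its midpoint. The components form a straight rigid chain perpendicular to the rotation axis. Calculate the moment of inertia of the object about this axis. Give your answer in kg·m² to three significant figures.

Spherical shell: I_cm = (2/3)MR² = (2/3)(0.249)(0.413)² = 0.028314 kg·m²; axis through the centre, so I = 0.028314 kg·m².
Spherical shell: I_cm = (2/3)MR² = (2/3)(0.957)(0.449)² = 0.12862 kg·m²; centre at d = 0.413 + 0.449 = 0.862 m, so the parallel axis theorem gives I = 0.12862 + (0.957)(0.862)² = 0.83971 kg·m².
Thin ring: I_cm = MR² = (3.49)(0.288)² = 0.28947 kg·m²; centre at d = 0.413 + 0.449 + 0.449 + 0.288 = 1.599 m, so the parallel axis theorem gives I = 0.28947 + (3.49)(1.599)² = 9.2127 kg·m².
Thin rod: I_cm = (1/12)ML² = (1/12)(2.03)(0.195)² = 0.0064326 kg·m²; centre at d = 0.413 + 0.449 + 0.449 + 0.288 + 0.288 + 0.0975 = 1.9845 m, so the parallel axis theorem gives I = 0.0064326 + (2.03)(1.9845)² = 8.0011 kg·m².
Total I = 0.028314 + 0.83971 + 9.2127 + 8.0011 = 18.082 kg·m².

18.1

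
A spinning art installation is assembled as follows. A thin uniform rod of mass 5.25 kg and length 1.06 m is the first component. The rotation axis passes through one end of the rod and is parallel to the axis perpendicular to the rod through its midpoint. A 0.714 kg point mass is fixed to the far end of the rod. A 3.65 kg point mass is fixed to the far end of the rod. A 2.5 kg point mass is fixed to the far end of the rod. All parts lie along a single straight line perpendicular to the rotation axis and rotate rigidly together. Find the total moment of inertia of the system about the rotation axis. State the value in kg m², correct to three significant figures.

9.68

Thin rod: I_cm = (1/12)ML² = (1/12)(5.25)(1.06)² = 0.49158 kg m²; centre at d = 0.53 m, so I = I_cm + Md² gives I = 0.49158 + (5.25)(0.53)² = 1.9663 kg m².
Point mass: I_cm = 0; centre at d = 0.53 + 0.53 = 1.06 m, so I = I_cm + Md² gives I = 0 + (0.714)(1.06)² = 0.80225 kg m².
Point mass: I_cm = 0; centre at d = 0.53 + 0.53 = 1.06 m, so I = I_cm + Md² gives I = 0 + (3.65)(1.06)² = 4.1011 kg m².
Point mass: I_cm = 0; centre at d = 0.53 + 0.53 = 1.06 m, so I = I_cm + Md² gives I = 0 + (2.5)(1.06)² = 2.809 kg m².
Total I = 1.9663 + 0.80225 + 4.1011 + 2.809 = 9.6787 kg m².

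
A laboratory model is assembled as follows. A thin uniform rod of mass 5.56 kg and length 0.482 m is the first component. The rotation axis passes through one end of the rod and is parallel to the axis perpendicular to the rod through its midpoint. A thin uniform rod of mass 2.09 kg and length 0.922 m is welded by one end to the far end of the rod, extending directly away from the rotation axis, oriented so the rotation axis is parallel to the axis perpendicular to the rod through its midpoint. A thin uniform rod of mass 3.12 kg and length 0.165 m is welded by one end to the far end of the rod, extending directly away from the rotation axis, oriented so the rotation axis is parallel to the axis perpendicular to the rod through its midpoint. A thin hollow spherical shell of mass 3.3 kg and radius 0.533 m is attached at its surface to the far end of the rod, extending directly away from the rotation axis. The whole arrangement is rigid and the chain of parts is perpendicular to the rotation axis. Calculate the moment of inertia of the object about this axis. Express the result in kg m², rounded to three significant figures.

Thin rod: I_cm = (1/12)ML² = (1/12)(5.56)(0.482)² = 0.10764 kg m²; centre at d = 0.241 m, so the parallel axis theorem gives I = 0.10764 + (5.56)(0.241)² = 0.43057 kg m².
Thin rod: I_cm = (1/12)ML² = (1/12)(2.09)(0.922)² = 0.14806 kg m²; centre at d = 0.241 + 0.241 + 0.461 = 0.943 m, so the parallel axis theorem gives I = 0.14806 + (2.09)(0.943)² = 2.0066 kg m².
Thin rod: I_cm = (1/12)ML² = (1/12)(3.12)(0.165)² = 0.0070785 kg m²; centre at d = 0.241 + 0.241 + 0.461 + 0.461 + 0.0825 = 1.4865 m, so the parallel axis theorem gives I = 0.0070785 + (3.12)(1.4865)² = 6.9013 kg m².
Spherical shell: I_cm = (2/3)MR² = (2/3)(3.3)(0.533)² = 0.625 kg m²; centre at d = 0.241 + 0.241 + 0.461 + 0.461 + 0.0825 + 0.0825 + 0.533 = 2.102 m, so the parallel axis theorem gives I = 0.625 + (3.3)(2.102)² = 15.206 kg m².
Total I = 0.43057 + 2.0066 + 6.9013 + 15.206 = 24.544 kg m².

24.5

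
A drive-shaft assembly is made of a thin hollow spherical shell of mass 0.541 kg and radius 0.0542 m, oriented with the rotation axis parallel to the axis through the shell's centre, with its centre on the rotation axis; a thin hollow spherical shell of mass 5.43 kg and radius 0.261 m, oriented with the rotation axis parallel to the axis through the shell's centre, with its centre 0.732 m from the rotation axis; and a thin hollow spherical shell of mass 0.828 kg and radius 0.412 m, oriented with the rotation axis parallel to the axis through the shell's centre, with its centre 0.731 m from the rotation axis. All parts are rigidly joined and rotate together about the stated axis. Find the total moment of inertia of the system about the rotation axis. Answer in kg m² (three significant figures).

Spherical shell: I_cm = (2/3)MR² = (2/3)(0.541)(0.0542)² = 0.0010595 kg m²; axis through the centre, so I = 0.0010595 kg m².
Spherical shell: I_cm = (2/3)MR² = (2/3)(5.43)(0.261)² = 0.2466 kg m²; centre at d = 0.732 m, so the parallel axis theorem gives I = 0.2466 + (5.43)(0.732)² = 3.1561 kg m².
Spherical shell: I_cm = (2/3)MR² = (2/3)(0.828)(0.412)² = 0.093699 kg m²; centre at d = 0.731 m, so the parallel axis theorem gives I = 0.093699 + (0.828)(0.731)² = 0.53615 kg m².
Total I = 0.0010595 + 3.1561 + 0.53615 = 3.6933 kg m².

3.69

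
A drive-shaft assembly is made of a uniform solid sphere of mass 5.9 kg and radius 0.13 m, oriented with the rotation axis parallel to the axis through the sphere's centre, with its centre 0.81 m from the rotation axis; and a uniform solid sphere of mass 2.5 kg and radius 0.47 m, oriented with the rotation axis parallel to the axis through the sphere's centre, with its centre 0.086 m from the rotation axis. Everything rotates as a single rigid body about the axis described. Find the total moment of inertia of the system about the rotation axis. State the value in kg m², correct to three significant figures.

Solid sphere: I_cm = (2/5)MR² = (2/5)(5.9)(0.13)² = 0.039884 kg m²; centre at d = 0.81 m, so the parallel axis theorem gives I = 0.039884 + (5.9)(0.81)² = 3.9109 kg m².
Solid sphere: I_cm = (2/5)MR² = (2/5)(2.5)(0.47)² = 0.2209 kg m²; centre at d = 0.086 m, so the parallel axis theorem gives I = 0.2209 + (2.5)(0.086)² = 0.23939 kg m².
Total I = 3.9109 + 0.23939 = 4.1503 kg m².

4.15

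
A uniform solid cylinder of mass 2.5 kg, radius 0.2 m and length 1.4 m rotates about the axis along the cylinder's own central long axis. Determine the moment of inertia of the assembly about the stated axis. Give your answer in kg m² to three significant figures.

I_cm = (1/2)MR² = (1/2)(2.5)(0.2)² = 0.05 kg m²; axis through the centre, so I = 0.05 kg m².

0.0500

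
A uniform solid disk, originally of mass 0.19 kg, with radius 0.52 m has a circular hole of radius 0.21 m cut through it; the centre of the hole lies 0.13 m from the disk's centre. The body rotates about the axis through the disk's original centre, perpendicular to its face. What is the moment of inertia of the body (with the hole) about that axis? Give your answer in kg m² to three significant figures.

0.0245

Unpierced body about its centre: I₀ = (1/2)MR² = (1/2)(0.19)(0.52)² = 0.025688 kg m².
The removed disk has mass m = M·(r/R)² = (0.19)(0.21/0.52)² = 0.030987 kg (same uniform areal density).
Its moment of inertia about the rotation axis (parallel-axis theorem): I_hole = (1/2)mr² + md² = (1/2)(0.030987)(0.21)² + (0.030987)(0.13)² = 0.001207 kg m².
Treating the hole as negative mass, I = I₀ − I_hole = 0.025688 − 0.001207 = 0.024481 kg m².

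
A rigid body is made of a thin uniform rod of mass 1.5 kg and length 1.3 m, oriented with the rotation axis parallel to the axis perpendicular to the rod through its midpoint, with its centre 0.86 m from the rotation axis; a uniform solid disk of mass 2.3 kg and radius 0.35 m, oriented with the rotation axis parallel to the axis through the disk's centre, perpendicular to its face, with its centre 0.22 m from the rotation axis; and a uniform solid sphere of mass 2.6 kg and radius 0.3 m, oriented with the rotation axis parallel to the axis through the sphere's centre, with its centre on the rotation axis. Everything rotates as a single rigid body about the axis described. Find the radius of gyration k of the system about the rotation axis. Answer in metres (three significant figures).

Thin rod: I_cm = (1/12)ML² = (1/12)(1.5)(1.3)² = 0.21125 kg m²; centre at d = 0.86 m, so I = I_cm + Md² gives I = 0.21125 + (1.5)(0.86)² = 1.3206 kg m².
Solid disk: I_cm = (1/2)MR² = (1/2)(2.3)(0.35)² = 0.14087 kg m²; centre at d = 0.22 m, so I = I_cm + Md² gives I = 0.14087 + (2.3)(0.22)² = 0.25219 kg m².
Solid sphere: I_cm = (2/5)MR² = (2/5)(2.6)(0.3)² = 0.0936 kg m²; axis through the centre, so I = 0.0936 kg m².
Total I = 1.6664 kg m²; total mass M = 6.4 kg.
k = √(I/M) = √(1.6664/6.4) = 0.51028 m.

0.510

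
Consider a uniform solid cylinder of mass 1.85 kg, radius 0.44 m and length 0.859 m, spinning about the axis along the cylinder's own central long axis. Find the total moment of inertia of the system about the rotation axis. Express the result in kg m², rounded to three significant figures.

I_cm = (1/2)MR² = (1/2)(1.85)(0.44)² = 0.17908 kg m²; axis through the centre, so I = 0.17908 kg m².

0.179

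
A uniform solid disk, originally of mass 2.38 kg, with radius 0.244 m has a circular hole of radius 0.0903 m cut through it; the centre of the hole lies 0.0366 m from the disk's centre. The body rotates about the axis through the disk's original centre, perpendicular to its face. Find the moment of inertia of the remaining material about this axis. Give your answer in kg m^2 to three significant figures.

Unpierced body about its centre: I₀ = (1/2)MR² = (1/2)(2.38)(0.244)² = 0.070848 kg m^2.
The removed disk has mass m = M·(r/R)² = (2.38)(0.0903/0.244)² = 0.32597 kg (same uniform areal density).
Its moment of inertia about the rotation axis (parallel-axis theorem): I_hole = (1/2)mr² + md² = (1/2)(0.32597)(0.0903)² + (0.32597)(0.0366)² = 0.0017656 kg m^2.
Treating the hole as negative mass, I = I₀ − I_hole = 0.070848 − 0.0017656 = 0.069082 kg m^2.

0.0691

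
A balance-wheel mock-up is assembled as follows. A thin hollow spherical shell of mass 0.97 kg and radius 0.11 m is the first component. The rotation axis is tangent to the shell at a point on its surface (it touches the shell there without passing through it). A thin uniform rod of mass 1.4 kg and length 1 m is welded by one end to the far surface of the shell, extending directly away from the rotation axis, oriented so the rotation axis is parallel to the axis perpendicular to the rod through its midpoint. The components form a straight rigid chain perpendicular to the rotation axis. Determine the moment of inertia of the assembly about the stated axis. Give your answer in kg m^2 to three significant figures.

0.862

Spherical shell: I_cm = (2/3)MR² = (2/3)(0.97)(0.11)² = 0.0078247 kg m^2; centre at d = 0.11 m, so the parallel axis theorem gives I = 0.0078247 + (0.97)(0.11)² = 0.019562 kg m^2.
Thin rod: I_cm = (1/12)ML² = (1/12)(1.4)(1)² = 0.11667 kg m^2; centre at d = 0.11 + 0.11 + 0.5 = 0.72 m, so the parallel axis theorem gives I = 0.11667 + (1.4)(0.72)² = 0.84243 kg m^2.
Total I = 0.019562 + 0.84243 = 0.86199 kg m^2.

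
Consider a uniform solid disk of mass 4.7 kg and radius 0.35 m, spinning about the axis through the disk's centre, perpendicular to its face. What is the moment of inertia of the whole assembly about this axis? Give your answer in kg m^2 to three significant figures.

0.288

I_cm = (1/2)MR² = (1/2)(4.7)(0.35)² = 0.28787 kg m^2; axis through the centre, so I = 0.28787 kg m^2.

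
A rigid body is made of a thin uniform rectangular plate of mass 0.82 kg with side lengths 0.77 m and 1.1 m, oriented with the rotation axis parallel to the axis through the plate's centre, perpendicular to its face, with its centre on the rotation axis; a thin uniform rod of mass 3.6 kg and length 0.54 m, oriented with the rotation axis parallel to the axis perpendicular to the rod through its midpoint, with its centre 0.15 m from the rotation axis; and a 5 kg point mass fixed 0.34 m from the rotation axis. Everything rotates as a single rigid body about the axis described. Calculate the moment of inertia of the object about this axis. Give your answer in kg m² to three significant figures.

Rectangular plate: I_cm = (1/12)M(a²+b²) = (1/12)(0.82)[(0.77)² + (1.1)²] = 0.1232 kg m²; axis through the centre, so I = 0.1232 kg m².
Thin rod: I_cm = (1/12)ML² = (1/12)(3.6)(0.54)² = 0.08748 kg m²; centre at d = 0.15 m, so I = I_cm + Md² gives I = 0.08748 + (3.6)(0.15)² = 0.16848 kg m².
Point mass: I_cm = 0; centre at d = 0.34 m, so I = I_cm + Md² gives I = 0 + (5)(0.34)² = 0.578 kg m².
Total I = 0.1232 + 0.16848 + 0.578 = 0.86968 kg m².

0.870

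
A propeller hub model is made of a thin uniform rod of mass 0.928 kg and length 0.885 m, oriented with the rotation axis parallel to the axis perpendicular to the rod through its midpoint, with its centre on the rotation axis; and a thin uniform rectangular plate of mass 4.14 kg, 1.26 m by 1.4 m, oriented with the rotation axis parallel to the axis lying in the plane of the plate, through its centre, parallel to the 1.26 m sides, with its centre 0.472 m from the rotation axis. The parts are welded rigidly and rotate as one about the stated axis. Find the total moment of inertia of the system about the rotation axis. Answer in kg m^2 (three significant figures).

Thin rod: I_cm = (1/12)ML² = (1/12)(0.928)(0.885)² = 0.060569 kg m^2; axis through the centre, so I = 0.060569 kg m^2.
Rectangular plate: I_cm = (1/12)Mb² = (1/12)(4.14)(1.4)² = 0.6762 kg m^2; centre at d = 0.472 m, so the parallel axis theorem gives I = 0.6762 + (4.14)(0.472)² = 1.5985 kg m^2.
Total I = 0.060569 + 1.5985 = 1.6591 kg m^2.

1.66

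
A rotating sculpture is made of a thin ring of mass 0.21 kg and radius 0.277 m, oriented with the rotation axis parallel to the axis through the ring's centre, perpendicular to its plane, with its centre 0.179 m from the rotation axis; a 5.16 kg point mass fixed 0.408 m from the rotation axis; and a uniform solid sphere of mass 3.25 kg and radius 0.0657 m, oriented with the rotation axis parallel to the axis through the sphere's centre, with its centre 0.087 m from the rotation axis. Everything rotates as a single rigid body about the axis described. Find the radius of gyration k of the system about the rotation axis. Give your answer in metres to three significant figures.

0.325

Thin ring: I_cm = MR² = (0.21)(0.277)² = 0.016113 kg·m²; centre at d = 0.179 m, so the parallel axis theorem gives I = 0.016113 + (0.21)(0.179)² = 0.022842 kg·m².
Point mass: I_cm = 0; centre at d = 0.408 m, so the parallel axis theorem gives I = 0 + (5.16)(0.408)² = 0.85895 kg·m².
Solid sphere: I_cm = (2/5)MR² = (2/5)(3.25)(0.0657)² = 0.0056114 kg·m²; centre at d = 0.087 m, so the parallel axis theorem gives I = 0.0056114 + (3.25)(0.087)² = 0.030211 kg·m².
Total I = 0.91201 kg·m²; total mass M = 8.62 kg.
k = √(I/M) = √(0.91201/8.62) = 0.32527 m.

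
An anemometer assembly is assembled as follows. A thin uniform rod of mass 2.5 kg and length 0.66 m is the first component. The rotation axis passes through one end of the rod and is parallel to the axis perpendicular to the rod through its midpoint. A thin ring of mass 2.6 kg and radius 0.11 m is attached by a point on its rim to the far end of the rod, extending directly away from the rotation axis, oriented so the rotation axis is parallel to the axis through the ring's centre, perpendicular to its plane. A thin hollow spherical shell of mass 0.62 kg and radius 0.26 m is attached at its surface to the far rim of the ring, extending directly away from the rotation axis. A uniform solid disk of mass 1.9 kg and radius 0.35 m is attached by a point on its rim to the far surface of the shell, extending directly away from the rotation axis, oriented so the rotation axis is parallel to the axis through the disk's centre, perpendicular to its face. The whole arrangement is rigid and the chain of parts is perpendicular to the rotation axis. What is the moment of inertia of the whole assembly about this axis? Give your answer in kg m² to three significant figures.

8.70

Thin rod: I_cm = (1/12)ML² = (1/12)(2.5)(0.66)² = 0.09075 kg m²; centre at d = 0.33 m, so I = I_cm + Md² gives I = 0.09075 + (2.5)(0.33)² = 0.363 kg m².
Thin ring: I_cm = MR² = (2.6)(0.11)² = 0.03146 kg m²; centre at d = 0.33 + 0.33 + 0.11 = 0.77 m, so I = I_cm + Md² gives I = 0.03146 + (2.6)(0.77)² = 1.573 kg m².
Spherical shell: I_cm = (2/3)MR² = (2/3)(0.62)(0.26)² = 0.027941 kg m²; centre at d = 0.33 + 0.33 + 0.11 + 0.11 + 0.26 = 1.14 m, so I = I_cm + Md² gives I = 0.027941 + (0.62)(1.14)² = 0.83369 kg m².
Solid disk: I_cm = (1/2)MR² = (1/2)(1.9)(0.35)² = 0.11637 kg m²; centre at d = 0.33 + 0.33 + 0.11 + 0.11 + 0.26 + 0.26 + 0.35 = 1.75 m, so I = I_cm + Md² gives I = 0.11637 + (1.9)(1.75)² = 5.9351 kg m².
Total I = 0.363 + 1.573 + 0.83369 + 5.9351 = 8.7048 kg m².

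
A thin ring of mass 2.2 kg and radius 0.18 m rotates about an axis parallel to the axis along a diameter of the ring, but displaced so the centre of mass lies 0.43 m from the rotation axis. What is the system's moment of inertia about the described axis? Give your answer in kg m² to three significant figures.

0.442

I_cm = (1/2)MR² = (1/2)(2.2)(0.18)² = 0.03564 kg m²; centre at d = 0.43 m, so I = I_cm + Md² gives I = 0.03564 + (2.2)(0.43)² = 0.44242 kg m².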